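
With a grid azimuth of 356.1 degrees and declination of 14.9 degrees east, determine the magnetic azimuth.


magnetic azimuth = grid azimuth - declination (east +ve)
mag_az = 356.1 - 14.9 = 341.2 degrees

341.2 degrees


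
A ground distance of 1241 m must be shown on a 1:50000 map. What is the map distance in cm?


map_cm = 1241 * 100 / 50000 = 2.482 cm ≈ 2.48 cm

2.48 cm


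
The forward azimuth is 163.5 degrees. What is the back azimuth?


back azimuth = (163.5 + 180) mod 360 = 343.5 degrees

343.5 degrees


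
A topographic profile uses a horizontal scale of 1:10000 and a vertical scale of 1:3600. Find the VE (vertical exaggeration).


VE = horizontal_scale / vertical_scale = 10000 / 3600 ≈ 2.8

2.8x


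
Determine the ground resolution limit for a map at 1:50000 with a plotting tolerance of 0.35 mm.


ground = 0.35 mm * 50000 / 1000 = 17.5 m

17.5 m


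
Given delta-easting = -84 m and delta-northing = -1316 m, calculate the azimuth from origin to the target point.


az = atan2(-84, -1316) = -176.3 deg
adjusted to 0-360: 183.7 degrees

183.7 degrees


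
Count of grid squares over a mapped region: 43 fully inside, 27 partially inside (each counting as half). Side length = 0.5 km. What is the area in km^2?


effective squares = 43 + 27 * 0.5 = 56.5
area = 56.5 * 0.25 = 14.125 km^2

14.125 km^2


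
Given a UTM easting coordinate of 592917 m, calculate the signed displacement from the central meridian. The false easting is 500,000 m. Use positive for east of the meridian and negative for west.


displacement = 592917 - 500000 = 92917 m

92917 m


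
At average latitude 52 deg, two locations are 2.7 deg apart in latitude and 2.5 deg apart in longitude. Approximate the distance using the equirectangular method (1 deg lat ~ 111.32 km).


dlat_km = 2.7 * 111.32 = 300.564
dlon_km = 2.5 * 111.32 * cos(52) ≈ 171.339
dist = sqrt(300.564^2 + 171.339^2) ≈ 346.0 km

346.0 km


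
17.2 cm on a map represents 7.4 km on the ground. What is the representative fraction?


ground = 7.4 km = 740000 cm; RF denominator = ground / map = 740000 / 17.2 ≈ 43023; RF = 1:43023

1:43023


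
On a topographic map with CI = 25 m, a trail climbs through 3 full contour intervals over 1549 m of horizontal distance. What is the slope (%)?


elevation change = 3 * 25 = 75 m
slope = 75 / 1549 * 100 = 4.8%

4.8%


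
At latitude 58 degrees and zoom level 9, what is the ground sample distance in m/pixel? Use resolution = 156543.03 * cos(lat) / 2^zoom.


res = 156543.03 * cos(58) / 2^9 = 156543.03 * 0.52991926 / 512 = 162.02 m/pixel

162.02 m/pixel


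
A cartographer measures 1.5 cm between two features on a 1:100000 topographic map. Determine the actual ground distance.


ground = 1.5 cm * 100000 / 100 = 1500.0 m = 1.5 km

1.5 km


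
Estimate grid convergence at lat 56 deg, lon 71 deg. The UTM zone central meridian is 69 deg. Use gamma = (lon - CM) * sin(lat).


gamma = (71 - 69) * sin(56) = 2 * 0.829038 = 1.658 degrees

1.658 degrees


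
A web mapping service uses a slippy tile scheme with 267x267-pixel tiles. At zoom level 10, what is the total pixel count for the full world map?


tiles per axis = 2^10 = 1024
total tiles = 1024^2 = 1048576
pixels per axis = 1024 * 267 = 273408
total pixels = 273408^2 = 74751934464

74751934464 pixels


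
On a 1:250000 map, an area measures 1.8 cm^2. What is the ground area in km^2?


ground_area = 1.8 * (250000/100)^2 = 11250000.0 m^2 = 11.25 km^2

11.25 km^2


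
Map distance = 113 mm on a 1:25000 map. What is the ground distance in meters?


ground = 113 mm * 25000 / 1000 = 2825.0 m

2825.0 m


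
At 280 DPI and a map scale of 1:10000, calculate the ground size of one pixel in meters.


pixel_cm = 2.54 / 280 ≈ 0.009071 cm
ground = pixel_cm * 10000 / 100 = 2.54 * 10000 / (280 * 100) = 25400 / 28000 ≈ 0.91 m

0.91 m


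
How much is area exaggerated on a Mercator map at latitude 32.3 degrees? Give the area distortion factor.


area_distortion = 1/cos^2(32.3) = 1.4

1.4


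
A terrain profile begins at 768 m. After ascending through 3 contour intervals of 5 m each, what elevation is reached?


elevation = 768 + 3 * 5 = 783 m

783 m


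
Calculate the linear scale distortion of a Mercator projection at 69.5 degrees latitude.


SF = 1 / cos(69.5) = 1 / 0.350207 = 2.855

2.855


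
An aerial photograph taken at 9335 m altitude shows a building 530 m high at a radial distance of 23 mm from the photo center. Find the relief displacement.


d = h * r / H = 530 * 23 / 9335 = 1.31 mm

1.31 mm


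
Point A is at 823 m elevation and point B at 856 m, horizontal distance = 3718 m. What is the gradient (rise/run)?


gradient = (856 - 823) / 3718 = 33 / 3718 = 0.0089

0.0089


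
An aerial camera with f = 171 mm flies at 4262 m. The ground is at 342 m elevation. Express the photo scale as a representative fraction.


scale = f / (H - h) = 171 mm / 3920 m = 171 / 3920000 = 1:22924

1:22924


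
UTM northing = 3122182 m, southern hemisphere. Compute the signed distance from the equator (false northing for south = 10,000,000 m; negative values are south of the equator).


For southern: actual = 3122182 - 10000000 = -6877818 m

-6877818 m


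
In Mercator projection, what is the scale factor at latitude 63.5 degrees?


SF = 1 / cos(63.5) = 1 / 0.446198 = 2.241

2.241


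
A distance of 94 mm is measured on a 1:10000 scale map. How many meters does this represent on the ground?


ground = 94 mm * 10000 / 1000 = 940.0 m

940.0 m


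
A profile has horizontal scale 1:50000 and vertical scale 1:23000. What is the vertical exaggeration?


VE = horizontal_scale / vertical_scale = 50000 / 23000 ≈ 2.2

2.2x


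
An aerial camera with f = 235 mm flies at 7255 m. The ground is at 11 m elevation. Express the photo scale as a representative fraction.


scale = f / (H - h) = 235 mm / 7244 m = 235 / 7244000 = 1:30826

1:30826


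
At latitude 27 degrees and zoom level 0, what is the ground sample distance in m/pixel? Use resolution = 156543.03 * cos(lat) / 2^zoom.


res = 156543.03 * cos(27) / 2^0 = 156543.03 * 0.89100652 / 1 = 139480.86 m/pixel

139480.86 m/pixel


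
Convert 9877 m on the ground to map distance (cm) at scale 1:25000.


map_cm = 9877 * 100 / 25000 = 39.508 cm ≈ 39.51 cm

39.51 cm


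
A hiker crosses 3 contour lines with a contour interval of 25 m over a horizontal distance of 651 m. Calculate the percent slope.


elevation change = 3 * 25 = 75 m
slope = 75 / 651 * 100 = 11.5%

11.5%


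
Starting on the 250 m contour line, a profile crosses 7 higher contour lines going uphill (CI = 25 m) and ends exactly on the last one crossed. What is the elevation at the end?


elevation = 250 + 7 * 25 = 425 m

425 m


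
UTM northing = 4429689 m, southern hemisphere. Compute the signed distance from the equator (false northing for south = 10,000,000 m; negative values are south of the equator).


For southern: actual = 4429689 - 10000000 = -5570311 m

-5570311 m


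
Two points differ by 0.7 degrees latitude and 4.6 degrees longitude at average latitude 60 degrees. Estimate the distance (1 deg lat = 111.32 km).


dlat_km = 0.7 * 111.32 = 77.924
dlon_km = 4.6 * 111.32 * cos(60) ≈ 256.036
dist = sqrt(77.924^2 + 256.036^2) ≈ 267.6 km

267.6 km


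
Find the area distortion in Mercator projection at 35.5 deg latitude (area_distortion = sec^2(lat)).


area_distortion = 1/cos^2(35.5) = 1.509

1.509


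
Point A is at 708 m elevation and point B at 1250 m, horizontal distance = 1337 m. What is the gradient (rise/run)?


gradient = (1250 - 708) / 1337 = 542 / 1337 = 0.4054

0.4054


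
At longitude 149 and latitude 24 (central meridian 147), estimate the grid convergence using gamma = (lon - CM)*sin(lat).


gamma = (149 - 147) * sin(24) = 2 * 0.406737 = 0.813 degrees

0.813 degrees


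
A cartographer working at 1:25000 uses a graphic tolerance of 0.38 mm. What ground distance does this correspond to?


ground = 0.38 mm * 25000 / 1000 = 9.5 m

9.5 m


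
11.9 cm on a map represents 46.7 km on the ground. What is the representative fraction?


ground = 46.7 km = 4670000 cm; RF denominator = ground / map = 4670000 / 11.9 ≈ 392437; RF = 1:392437

1:392437


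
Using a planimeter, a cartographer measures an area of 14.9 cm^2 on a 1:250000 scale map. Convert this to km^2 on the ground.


ground_area = 14.9 * (250000/100)^2 = 93125000.0 m^2 = 93.125 km^2

93.125 km^2


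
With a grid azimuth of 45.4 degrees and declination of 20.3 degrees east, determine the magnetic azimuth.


magnetic azimuth = grid azimuth - declination (east +ve)
mag_az = 45.4 - 20.3 = 25.1 degrees

25.1 degrees


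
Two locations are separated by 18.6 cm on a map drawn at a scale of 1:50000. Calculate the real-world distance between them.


ground = 18.6 cm * 50000 / 100 = 9300.0 m = 9.3 km

9.3 km


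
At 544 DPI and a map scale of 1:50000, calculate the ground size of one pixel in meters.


pixel_cm = 2.54 / 544 ≈ 0.004669 cm
ground = pixel_cm * 50000 / 100 = 2.54 * 50000 / (544 * 100) = 127000 / 54400 ≈ 2.33 m

2.33 m


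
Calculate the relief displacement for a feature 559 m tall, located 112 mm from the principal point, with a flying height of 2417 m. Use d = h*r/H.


d = h * r / H = 559 * 112 / 2417 = 25.9 mm

25.9 mm


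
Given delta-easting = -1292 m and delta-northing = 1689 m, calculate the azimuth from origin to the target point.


az = atan2(-1292, 1689) = -37.4 deg
adjusted to 0-360: 322.6 degrees

322.6 degrees


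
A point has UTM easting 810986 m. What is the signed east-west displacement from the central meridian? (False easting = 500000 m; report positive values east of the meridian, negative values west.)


displacement = 810986 - 500000 = 310986 m

310986 m


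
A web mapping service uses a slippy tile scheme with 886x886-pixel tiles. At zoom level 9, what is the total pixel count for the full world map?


tiles per axis = 2^9 = 512
total tiles = 512^2 = 262144
pixels per axis = 512 * 886 = 453632
total pixels = 453632^2 = 205781991424

205781991424 pixels


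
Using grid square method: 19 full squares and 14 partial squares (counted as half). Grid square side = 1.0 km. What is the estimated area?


effective squares = 19 + 14 * 0.5 = 26.0
area = 26.0 * 1.0 = 26.0 km^2

26.0 km^2


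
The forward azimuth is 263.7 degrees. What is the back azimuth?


back azimuth = (263.7 + 180) mod 360 = 83.7 degrees

83.7 degrees


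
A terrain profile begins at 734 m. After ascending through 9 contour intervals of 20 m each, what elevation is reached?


elevation = 734 + 9 * 20 = 914 m

914 m


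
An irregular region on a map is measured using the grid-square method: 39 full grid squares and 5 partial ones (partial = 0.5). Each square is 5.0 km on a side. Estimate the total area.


effective squares = 39 + 5 * 0.5 = 41.5
area = 41.5 * 25.0 = 1037.5 km^2

1037.5 km^2


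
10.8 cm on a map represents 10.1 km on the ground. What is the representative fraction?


ground = 10.1 km = 1010000 cm; RF denominator = ground / map = 1010000 / 10.8 ≈ 93519; RF = 1:93519

1:93519


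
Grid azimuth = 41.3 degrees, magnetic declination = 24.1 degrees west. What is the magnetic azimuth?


magnetic azimuth = grid azimuth - declination (east +ve)
mag_az = 41.3 - -24.1 = 65.4 degrees

65.4 degrees


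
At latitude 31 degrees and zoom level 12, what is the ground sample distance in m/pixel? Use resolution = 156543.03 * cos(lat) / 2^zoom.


res = 156543.03 * cos(31) / 2^12 = 156543.03 * 0.8571673 / 4096 = 32.76 m/pixel

32.76 m/pixel


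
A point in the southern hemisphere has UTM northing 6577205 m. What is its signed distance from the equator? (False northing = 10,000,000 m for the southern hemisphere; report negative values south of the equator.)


For southern: actual = 6577205 - 10000000 = -3422795 m

-3422795 m


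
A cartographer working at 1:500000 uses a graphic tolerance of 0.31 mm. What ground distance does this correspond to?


ground = 0.31 mm * 500000 / 1000 = 155.0 m

155.0 m


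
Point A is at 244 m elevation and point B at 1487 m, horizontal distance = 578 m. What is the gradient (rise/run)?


gradient = (1487 - 244) / 578 = 1243 / 578 = 2.1505

2.1505


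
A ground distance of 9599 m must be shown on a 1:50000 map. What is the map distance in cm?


map_cm = 9599 * 100 / 50000 = 19.198 cm ≈ 19.2 cm

19.2 cm


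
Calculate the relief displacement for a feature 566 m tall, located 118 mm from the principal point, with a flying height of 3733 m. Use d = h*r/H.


d = h * r / H = 566 * 118 / 3733 = 17.89 mm

17.89 mm


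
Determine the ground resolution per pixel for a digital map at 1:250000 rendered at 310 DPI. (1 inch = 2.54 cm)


pixel_cm = 2.54 / 310 ≈ 0.008194 cm
ground = pixel_cm * 250000 / 100 = 2.54 * 250000 / (310 * 100) = 635000 / 31000 ≈ 20.48 m

20.48 m


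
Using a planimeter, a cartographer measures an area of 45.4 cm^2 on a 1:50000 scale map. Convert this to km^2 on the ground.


ground_area = 45.4 * (50000/100)^2 = 11350000.0 m^2 = 11.35 km^2

11.35 km^2


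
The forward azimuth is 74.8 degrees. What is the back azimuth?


back azimuth = (74.8 + 180) mod 360 = 254.8 degrees

254.8 degrees


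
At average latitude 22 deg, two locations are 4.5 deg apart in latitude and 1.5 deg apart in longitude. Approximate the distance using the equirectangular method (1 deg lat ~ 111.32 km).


dlat_km = 4.5 * 111.32 = 500.94
dlon_km = 1.5 * 111.32 * cos(22) ≈ 154.821
dist = sqrt(500.94^2 + 154.821^2) ≈ 524.3 km

524.3 km


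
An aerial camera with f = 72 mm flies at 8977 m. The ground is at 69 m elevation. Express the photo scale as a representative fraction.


scale = f / (H - h) = 72 mm / 8908 m = 72 / 8908000 = 1:123722

1:123722


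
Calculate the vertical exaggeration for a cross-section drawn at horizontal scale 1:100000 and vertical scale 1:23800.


VE = horizontal_scale / vertical_scale = 100000 / 23800 ≈ 4.2

4.2x


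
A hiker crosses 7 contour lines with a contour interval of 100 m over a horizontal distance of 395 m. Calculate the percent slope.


elevation change = 7 * 100 = 700 m
slope = 700 / 395 * 100 = 177.2%

177.2%


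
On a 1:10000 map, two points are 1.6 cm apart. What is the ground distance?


ground = 1.6 cm * 10000 / 100 = 160.0 m

160.0 m


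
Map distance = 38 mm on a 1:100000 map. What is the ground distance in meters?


ground = 38 mm * 100000 / 1000 = 3800.0 m

3800.0 m


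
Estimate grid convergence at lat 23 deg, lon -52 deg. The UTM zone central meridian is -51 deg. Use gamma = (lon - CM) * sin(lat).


gamma = (-52 - -51) * sin(23) = -1 * 0.390731 = -0.391 degrees

-0.391 degrees


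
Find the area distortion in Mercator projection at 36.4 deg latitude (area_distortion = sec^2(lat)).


area_distortion = 1/cos^2(36.4) = 1.544

1.544


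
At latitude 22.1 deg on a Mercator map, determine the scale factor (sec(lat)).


SF = 1 / cos(22.1) = 1 / 0.926529 = 1.079

1.079


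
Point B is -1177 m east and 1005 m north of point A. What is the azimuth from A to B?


az = atan2(-1177, 1005) = -49.5 deg
adjusted to 0-360: 310.5 degrees

310.5 degrees


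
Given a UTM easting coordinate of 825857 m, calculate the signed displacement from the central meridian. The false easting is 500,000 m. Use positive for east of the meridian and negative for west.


displacement = 825857 - 500000 = 325857 m

325857 m


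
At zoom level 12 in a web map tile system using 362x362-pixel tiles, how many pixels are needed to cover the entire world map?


tiles per axis = 2^12 = 4096
total tiles = 4096^2 = 16777216
pixels per axis = 4096 * 362 = 1482752
total pixels = 1482752^2 = 2198553493504

2198553493504 pixels


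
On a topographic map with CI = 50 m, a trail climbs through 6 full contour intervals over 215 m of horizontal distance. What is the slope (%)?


elevation change = 6 * 50 = 300 m
slope = 300 / 215 * 100 = 139.5%

139.5%


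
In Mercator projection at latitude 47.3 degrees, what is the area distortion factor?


area_distortion = 1/cos^2(47.3) = 2.174

2.174


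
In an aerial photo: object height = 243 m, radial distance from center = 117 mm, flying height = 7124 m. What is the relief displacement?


d = h * r / H = 243 * 117 / 7124 = 3.99 mm

3.99 mm


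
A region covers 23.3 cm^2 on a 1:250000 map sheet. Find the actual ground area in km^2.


ground_area = 23.3 * (250000/100)^2 = 145625000.0 m^2 = 145.625 km^2

145.625 km^2


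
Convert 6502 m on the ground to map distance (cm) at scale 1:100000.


map_cm = 6502 * 100 / 100000 = 6.502 cm ≈ 6.5 cm

6.5 cm


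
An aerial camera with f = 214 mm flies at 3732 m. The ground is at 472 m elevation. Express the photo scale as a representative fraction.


scale = f / (H - h) = 214 mm / 3260 m = 214 / 3260000 = 1:15234

1:15234


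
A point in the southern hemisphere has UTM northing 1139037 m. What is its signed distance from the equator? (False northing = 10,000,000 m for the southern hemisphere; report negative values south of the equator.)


For southern: actual = 1139037 - 10000000 = -8860963 m

-8860963 m


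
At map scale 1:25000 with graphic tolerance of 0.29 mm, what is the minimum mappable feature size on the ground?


ground = 0.29 mm * 25000 / 1000 = 7.25 m

7.25 m


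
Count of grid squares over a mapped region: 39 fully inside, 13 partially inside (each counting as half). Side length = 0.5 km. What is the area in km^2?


effective squares = 39 + 13 * 0.5 = 45.5
area = 45.5 * 0.25 = 11.375 km^2

11.375 km^2


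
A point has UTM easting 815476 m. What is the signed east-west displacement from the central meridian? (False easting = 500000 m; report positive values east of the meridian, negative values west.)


displacement = 815476 - 500000 = 315476 m

315476 m


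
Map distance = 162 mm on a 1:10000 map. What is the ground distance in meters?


ground = 162 mm * 10000 / 1000 = 1620.0 m

1620.0 m


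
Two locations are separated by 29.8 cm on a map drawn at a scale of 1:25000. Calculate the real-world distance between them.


ground = 29.8 cm * 25000 / 100 = 7450.0 m = 7.45 km

7.45 km


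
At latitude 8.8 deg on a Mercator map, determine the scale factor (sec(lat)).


SF = 1 / cos(8.8) = 1 / 0.988228 = 1.012

1.012


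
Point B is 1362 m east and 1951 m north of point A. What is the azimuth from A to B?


az = atan2(1362, 1951) = 34.9 deg
adjusted to 0-360: 34.9 degrees

34.9 degrees


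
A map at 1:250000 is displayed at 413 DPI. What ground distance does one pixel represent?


pixel_cm = 2.54 / 413 ≈ 0.00615 cm
ground = pixel_cm * 250000 / 100 = 2.54 * 250000 / (413 * 100) = 635000 / 41300 ≈ 15.38 m

15.38 m


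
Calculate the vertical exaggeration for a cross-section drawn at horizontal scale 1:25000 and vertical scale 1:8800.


VE = horizontal_scale / vertical_scale = 25000 / 8800 ≈ 2.8

2.8x


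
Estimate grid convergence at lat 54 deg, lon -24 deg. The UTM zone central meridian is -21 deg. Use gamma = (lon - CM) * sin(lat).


gamma = (-24 - -21) * sin(54) = -3 * 0.809017 = -2.427 degrees

-2.427 degrees


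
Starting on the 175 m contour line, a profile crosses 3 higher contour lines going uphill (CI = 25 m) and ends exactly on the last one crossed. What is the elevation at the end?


elevation = 175 + 3 * 25 = 250 m

250 m


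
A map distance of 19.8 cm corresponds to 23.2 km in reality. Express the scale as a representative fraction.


ground = 23.2 km = 2320000 cm; RF denominator = ground / map = 2320000 / 19.8 ≈ 117172; RF = 1:117172

1:117172


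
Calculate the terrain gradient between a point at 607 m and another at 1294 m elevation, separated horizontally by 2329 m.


gradient = (1294 - 607) / 2329 = 687 / 2329 = 0.295

0.295


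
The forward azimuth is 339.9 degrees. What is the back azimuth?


back azimuth = (339.9 + 180) mod 360 = 159.9 degrees

159.9 degrees


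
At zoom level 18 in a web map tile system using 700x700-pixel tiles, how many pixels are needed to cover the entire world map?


tiles per axis = 2^18 = 262144
total tiles = 262144^2 = 68719476736
pixels per axis = 262144 * 700 = 183500800
total pixels = 183500800^2 = 33672543600640000

33672543600640000 pixels


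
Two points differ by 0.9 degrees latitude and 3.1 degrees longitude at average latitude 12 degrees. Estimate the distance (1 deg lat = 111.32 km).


dlat_km = 0.9 * 111.32 = 100.188
dlon_km = 3.1 * 111.32 * cos(12) ≈ 337.551
dist = sqrt(100.188^2 + 337.551^2) ≈ 352.1 km

352.1 km


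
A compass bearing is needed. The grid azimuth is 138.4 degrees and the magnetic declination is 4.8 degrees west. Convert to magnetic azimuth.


magnetic azimuth = grid azimuth - declination (east +ve)
mag_az = 138.4 - -4.8 = 143.2 degrees

143.2 degrees


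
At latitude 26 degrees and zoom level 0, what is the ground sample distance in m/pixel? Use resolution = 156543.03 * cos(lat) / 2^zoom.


res = 156543.03 * cos(26) / 2^0 = 156543.03 * 0.89879405 / 1 = 140699.94 m/pixel

140699.94 m/pixel


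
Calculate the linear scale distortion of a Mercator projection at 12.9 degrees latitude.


SF = 1 / cos(12.9) = 1 / 0.974761 = 1.026

1.026


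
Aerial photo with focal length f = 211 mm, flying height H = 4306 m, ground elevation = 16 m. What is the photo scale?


scale = f / (H - h) = 211 mm / 4290 m = 211 / 4290000 = 1:20332

1:20332


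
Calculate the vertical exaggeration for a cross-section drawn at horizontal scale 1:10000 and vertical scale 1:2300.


VE = horizontal_scale / vertical_scale = 10000 / 2300 ≈ 4.3

4.3x


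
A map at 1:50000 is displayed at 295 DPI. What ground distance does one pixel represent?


pixel_cm = 2.54 / 295 ≈ 0.00861 cm
ground = pixel_cm * 50000 / 100 = 2.54 * 50000 / (295 * 100) = 127000 / 29500 ≈ 4.31 m

4.31 m


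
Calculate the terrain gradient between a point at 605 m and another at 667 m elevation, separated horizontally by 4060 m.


gradient = (667 - 605) / 4060 = 62 / 4060 = 0.0153

0.0153


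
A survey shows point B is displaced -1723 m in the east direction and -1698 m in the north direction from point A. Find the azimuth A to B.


az = atan2(-1723, -1698) = -134.6 deg
adjusted to 0-360: 225.4 degrees

225.4 degrees


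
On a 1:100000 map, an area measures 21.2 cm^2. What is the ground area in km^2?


ground_area = 21.2 * (100000/100)^2 = 21200000.0 m^2 = 21.2 km^2

21.2 km^2


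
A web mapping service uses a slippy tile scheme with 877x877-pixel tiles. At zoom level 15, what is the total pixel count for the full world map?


tiles per axis = 2^15 = 32768
total tiles = 32768^2 = 1073741824
pixels per axis = 32768 * 877 = 28737536
total pixels = 28737536^2 = 825845975351296

825845975351296 pixels


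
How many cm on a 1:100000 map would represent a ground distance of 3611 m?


map_cm = 3611 * 100 / 100000 = 3.611 cm ≈ 3.61 cm

3.61 cm


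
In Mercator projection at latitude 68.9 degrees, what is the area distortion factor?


area_distortion = 1/cos^2(68.9) = 7.716

7.716


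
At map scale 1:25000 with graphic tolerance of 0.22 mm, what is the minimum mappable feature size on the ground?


ground = 0.22 mm * 25000 / 1000 = 5.5 m

5.5 m


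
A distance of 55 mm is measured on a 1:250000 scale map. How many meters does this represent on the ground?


ground = 55 mm * 250000 / 1000 = 13750.0 m

13750.0 m


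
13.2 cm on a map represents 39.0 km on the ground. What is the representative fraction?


ground = 39.0 km = 3900000 cm; RF denominator = ground / map = 3900000 / 13.2 ≈ 295455; RF = 1:295455

1:295455


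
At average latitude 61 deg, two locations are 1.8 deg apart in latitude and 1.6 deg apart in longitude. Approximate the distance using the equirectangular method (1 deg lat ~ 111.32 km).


dlat_km = 1.8 * 111.32 = 200.376
dlon_km = 1.6 * 111.32 * cos(61) ≈ 86.35
dist = sqrt(200.376^2 + 86.35^2) ≈ 218.2 km

218.2 km


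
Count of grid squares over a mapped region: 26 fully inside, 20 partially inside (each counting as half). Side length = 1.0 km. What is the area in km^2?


effective squares = 26 + 20 * 0.5 = 36.0
area = 36.0 * 1.0 = 36.0 km^2

36.0 km^2


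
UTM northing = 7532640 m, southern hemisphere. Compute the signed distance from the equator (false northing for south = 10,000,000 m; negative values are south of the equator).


For southern: actual = 7532640 - 10000000 = -2467360 m

-2467360 m


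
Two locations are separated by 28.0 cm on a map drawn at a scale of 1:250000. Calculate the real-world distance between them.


ground = 28.0 cm * 250000 / 100 = 70000.0 m = 70.0 km

70.0 km


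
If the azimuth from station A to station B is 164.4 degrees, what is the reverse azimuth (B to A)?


back azimuth = (164.4 + 180) mod 360 = 344.4 degrees

344.4 degrees


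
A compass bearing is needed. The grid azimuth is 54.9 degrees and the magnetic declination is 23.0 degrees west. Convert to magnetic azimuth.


magnetic azimuth = grid azimuth - declination (east +ve)
mag_az = 54.9 - -23.0 = 77.9 degrees

77.9 degrees


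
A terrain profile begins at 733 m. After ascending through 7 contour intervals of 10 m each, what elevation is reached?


elevation = 733 + 7 * 10 = 803 m

803 m


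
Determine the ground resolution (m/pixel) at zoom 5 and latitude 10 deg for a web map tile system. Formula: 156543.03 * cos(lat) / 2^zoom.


res = 156543.03 * cos(10) / 2^5 = 156543.03 * 0.98480775 / 32 = 4817.65 m/pixel

4817.65 m/pixel


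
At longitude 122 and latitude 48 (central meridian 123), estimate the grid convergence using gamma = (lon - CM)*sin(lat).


gamma = (122 - 123) * sin(48) = -1 * 0.743145 = -0.743 degrees

-0.743 degrees


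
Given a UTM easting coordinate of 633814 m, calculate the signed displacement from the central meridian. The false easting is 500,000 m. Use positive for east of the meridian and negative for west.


displacement = 633814 - 500000 = 133814 m

133814 m


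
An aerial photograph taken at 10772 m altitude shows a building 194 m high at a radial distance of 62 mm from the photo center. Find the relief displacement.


d = h * r / H = 194 * 62 / 10772 = 1.12 mm

1.12 mm


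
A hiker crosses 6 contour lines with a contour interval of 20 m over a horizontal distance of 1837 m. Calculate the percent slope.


elevation change = 6 * 20 = 120 m
slope = 120 / 1837 * 100 = 6.5%

6.5%


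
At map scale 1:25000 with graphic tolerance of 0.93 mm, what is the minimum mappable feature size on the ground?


ground = 0.93 mm * 25000 / 1000 = 23.25 m

23.25 m


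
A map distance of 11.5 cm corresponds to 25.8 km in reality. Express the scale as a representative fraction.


ground = 25.8 km = 2580000 cm; RF denominator = ground / map = 2580000 / 11.5 ≈ 224348; RF = 1:224348

1:224348


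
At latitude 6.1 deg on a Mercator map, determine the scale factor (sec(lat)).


SF = 1 / cos(6.1) = 1 / 0.994338 = 1.006

1.006


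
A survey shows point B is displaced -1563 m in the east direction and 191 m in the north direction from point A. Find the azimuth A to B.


az = atan2(-1563, 191) = -83.0 deg
adjusted to 0-360: 277.0 degrees

277.0 degrees


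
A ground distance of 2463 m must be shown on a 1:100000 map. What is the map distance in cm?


map_cm = 2463 * 100 / 100000 = 2.463 cm ≈ 2.46 cm

2.46 cm


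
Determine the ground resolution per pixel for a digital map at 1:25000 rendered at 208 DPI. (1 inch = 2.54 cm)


pixel_cm = 2.54 / 208 ≈ 0.012212 cm
ground = pixel_cm * 25000 / 100 = 2.54 * 25000 / (208 * 100) = 63500 / 20800 ≈ 3.05 m

3.05 m


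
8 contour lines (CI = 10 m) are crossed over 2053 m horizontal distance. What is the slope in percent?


elevation change = 8 * 10 = 80 m
slope = 80 / 2053 * 100 = 3.9%

3.9%


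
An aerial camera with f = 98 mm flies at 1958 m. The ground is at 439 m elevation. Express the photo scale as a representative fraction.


scale = f / (H - h) = 98 mm / 1519 m = 98 / 1519000 = 1:15500

1:15500


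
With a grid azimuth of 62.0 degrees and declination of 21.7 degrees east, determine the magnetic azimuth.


magnetic azimuth = grid azimuth - declination (east +ve)
mag_az = 62.0 - 21.7 = 40.3 degrees

40.3 degrees


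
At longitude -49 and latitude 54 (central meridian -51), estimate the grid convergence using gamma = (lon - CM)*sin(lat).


gamma = (-49 - -51) * sin(54) = 2 * 0.809017 = 1.618 degrees

1.618 degrees


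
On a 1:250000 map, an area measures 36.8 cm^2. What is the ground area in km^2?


ground_area = 36.8 * (250000/100)^2 = 230000000.0 m^2 = 230.0 km^2

230.0 km^2


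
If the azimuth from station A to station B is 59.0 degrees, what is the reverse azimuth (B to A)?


back azimuth = (59.0 + 180) mod 360 = 239.0 degrees

239.0 degrees


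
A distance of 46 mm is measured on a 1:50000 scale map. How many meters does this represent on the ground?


ground = 46 mm * 50000 / 1000 = 2300.0 m

2300.0 m


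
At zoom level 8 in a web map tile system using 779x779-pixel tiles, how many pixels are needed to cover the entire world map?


tiles per axis = 2^8 = 256
total tiles = 256^2 = 65536
pixels per axis = 256 * 779 = 199424
total pixels = 199424^2 = 39769931776

39769931776 pixels


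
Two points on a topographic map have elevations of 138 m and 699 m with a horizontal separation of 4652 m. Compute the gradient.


gradient = (699 - 138) / 4652 = 561 / 4652 = 0.1206

0.1206


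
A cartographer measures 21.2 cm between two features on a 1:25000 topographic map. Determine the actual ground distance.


ground = 21.2 cm * 25000 / 100 = 5300.0 m = 5.3 km

5.3 km


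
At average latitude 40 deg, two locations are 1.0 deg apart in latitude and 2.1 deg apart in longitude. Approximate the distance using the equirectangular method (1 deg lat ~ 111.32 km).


dlat_km = 1.0 * 111.32 = 111.32
dlon_km = 2.1 * 111.32 * cos(40) ≈ 179.08
dist = sqrt(111.32^2 + 179.08^2) ≈ 210.9 km

210.9 km


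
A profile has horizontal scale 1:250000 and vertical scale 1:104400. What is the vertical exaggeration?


VE = horizontal_scale / vertical_scale = 250000 / 104400 ≈ 2.4

2.4x


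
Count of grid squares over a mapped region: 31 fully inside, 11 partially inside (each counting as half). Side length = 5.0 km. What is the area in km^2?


effective squares = 31 + 11 * 0.5 = 36.5
area = 36.5 * 25.0 = 912.5 km^2

912.5 km^2


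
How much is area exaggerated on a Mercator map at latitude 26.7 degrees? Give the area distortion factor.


area_distortion = 1/cos^2(26.7) = 1.253

1.253


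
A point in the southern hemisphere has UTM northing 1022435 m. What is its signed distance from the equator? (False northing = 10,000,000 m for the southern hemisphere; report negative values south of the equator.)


For southern: actual = 1022435 - 10000000 = -8977565 m

-8977565 m


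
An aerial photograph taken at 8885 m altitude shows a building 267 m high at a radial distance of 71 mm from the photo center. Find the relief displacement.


d = h * r / H = 267 * 71 / 8885 = 2.13 mm

2.13 mm


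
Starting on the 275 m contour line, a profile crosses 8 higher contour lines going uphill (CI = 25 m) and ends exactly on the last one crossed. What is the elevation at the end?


elevation = 275 + 8 * 25 = 475 m

475 m


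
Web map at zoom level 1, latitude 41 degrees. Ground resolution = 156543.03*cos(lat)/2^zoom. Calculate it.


res = 156543.03 * cos(41) / 2^1 = 156543.03 * 0.75470958 / 2 = 59072.26 m/pixel

59072.26 m/pixel


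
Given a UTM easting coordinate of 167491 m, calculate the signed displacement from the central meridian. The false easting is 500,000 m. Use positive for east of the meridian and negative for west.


displacement = 167491 - 500000 = -332509 m

-332509 m


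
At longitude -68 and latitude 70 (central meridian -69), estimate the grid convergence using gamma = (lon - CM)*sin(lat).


gamma = (-68 - -69) * sin(70) = 1 * 0.939693 = 0.94 degrees

0.94 degrees


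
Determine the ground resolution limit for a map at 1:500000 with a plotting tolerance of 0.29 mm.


ground = 0.29 mm * 500000 / 1000 = 145.0 m

145.0 m


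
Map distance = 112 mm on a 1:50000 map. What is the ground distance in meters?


ground = 112 mm * 50000 / 1000 = 5600.0 m

5600.0 m


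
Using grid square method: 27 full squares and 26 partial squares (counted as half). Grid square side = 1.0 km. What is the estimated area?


effective squares = 27 + 26 * 0.5 = 40.0
area = 40.0 * 1.0 = 40.0 km^2

40.0 km^2


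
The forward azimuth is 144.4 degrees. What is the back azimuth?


back azimuth = (144.4 + 180) mod 360 = 324.4 degrees

324.4 degrees


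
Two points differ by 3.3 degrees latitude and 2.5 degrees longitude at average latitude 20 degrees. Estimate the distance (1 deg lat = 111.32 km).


dlat_km = 3.3 * 111.32 = 367.356
dlon_km = 2.5 * 111.32 * cos(20) ≈ 261.516
dist = sqrt(367.356^2 + 261.516^2) ≈ 450.9 km

450.9 km


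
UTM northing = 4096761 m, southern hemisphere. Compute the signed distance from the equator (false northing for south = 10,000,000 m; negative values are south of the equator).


For southern: actual = 4096761 - 10000000 = -5903239 m

-5903239 m


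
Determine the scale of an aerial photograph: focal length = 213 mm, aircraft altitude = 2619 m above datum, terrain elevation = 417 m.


scale = f / (H - h) = 213 mm / 2202 m = 213 / 2202000 = 1:10338

1:10338


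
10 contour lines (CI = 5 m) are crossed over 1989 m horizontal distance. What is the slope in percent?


elevation change = 10 * 5 = 50 m
slope = 50 / 1989 * 100 = 2.5%

2.5%


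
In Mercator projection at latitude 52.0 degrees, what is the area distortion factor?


area_distortion = 1/cos^2(52.0) = 2.638

2.638


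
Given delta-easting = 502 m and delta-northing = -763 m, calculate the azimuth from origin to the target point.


az = atan2(502, -763) = 146.7 deg
adjusted to 0-360: 146.7 degrees

146.7 degrees


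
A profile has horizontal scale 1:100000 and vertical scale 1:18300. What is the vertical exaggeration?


VE = horizontal_scale / vertical_scale = 100000 / 18300 ≈ 5.5

5.5x


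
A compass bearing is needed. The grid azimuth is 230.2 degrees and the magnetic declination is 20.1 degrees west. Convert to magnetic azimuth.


magnetic azimuth = grid azimuth - declination (east +ve)
mag_az = 230.2 - -20.1 = 250.3 degrees

250.3 degrees


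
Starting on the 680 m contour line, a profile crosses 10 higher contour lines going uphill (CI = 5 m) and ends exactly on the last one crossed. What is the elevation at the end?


elevation = 680 + 10 * 5 = 730 m

730 m


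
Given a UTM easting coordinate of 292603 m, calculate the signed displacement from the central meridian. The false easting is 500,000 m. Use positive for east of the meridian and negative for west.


displacement = 292603 - 500000 = -207397 m

-207397 m


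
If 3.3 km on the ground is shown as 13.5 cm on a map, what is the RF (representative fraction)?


ground = 3.3 km = 330000 cm; RF denominator = ground / map = 330000 / 13.5 ≈ 24444; RF = 1:24444

1:24444


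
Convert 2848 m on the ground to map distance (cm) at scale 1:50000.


map_cm = 2848 * 100 / 50000 = 5.696 cm ≈ 5.7 cm

5.7 cm


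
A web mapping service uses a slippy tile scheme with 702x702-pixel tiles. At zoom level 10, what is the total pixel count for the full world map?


tiles per axis = 2^10 = 1024
total tiles = 1024^2 = 1048576
pixels per axis = 1024 * 702 = 718848
total pixels = 718848^2 = 516742447104

516742447104 pixels


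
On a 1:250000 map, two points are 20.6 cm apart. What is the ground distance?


ground = 20.6 cm * 250000 / 100 = 51500.0 m = 51.5 km

51.5 km


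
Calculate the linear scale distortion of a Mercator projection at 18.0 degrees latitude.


SF = 1 / cos(18.0) = 1 / 0.951057 = 1.051

1.051


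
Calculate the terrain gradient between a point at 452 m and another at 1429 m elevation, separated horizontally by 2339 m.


gradient = (1429 - 452) / 2339 = 977 / 2339 = 0.4177

0.4177


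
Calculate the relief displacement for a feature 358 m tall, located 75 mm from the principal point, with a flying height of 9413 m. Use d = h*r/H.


d = h * r / H = 358 * 75 / 9413 = 2.85 mm

2.85 mm


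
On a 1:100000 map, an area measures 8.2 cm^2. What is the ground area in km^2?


ground_area = 8.2 * (100000/100)^2 = 8200000.0 m^2 = 8.2 km^2

8.2 km^2


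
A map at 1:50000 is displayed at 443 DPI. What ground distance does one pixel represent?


pixel_cm = 2.54 / 443 ≈ 0.005734 cm
ground = pixel_cm * 50000 / 100 = 2.54 * 50000 / (443 * 100) = 127000 / 44300 ≈ 2.87 m

2.87 m


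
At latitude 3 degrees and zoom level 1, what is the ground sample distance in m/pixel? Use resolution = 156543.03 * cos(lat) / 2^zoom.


res = 156543.03 * cos(3) / 2^1 = 156543.03 * 0.99862953 / 2 = 78164.25 m/pixel

78164.25 m/pixel


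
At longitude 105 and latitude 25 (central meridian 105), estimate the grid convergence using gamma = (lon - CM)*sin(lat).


gamma = (105 - 105) * sin(25) = 0 * 0.422618 = 0.0 degrees

0.0 degrees


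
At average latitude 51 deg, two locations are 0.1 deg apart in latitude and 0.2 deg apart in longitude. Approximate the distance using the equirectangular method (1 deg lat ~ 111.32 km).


dlat_km = 0.1 * 111.32 = 11.132
dlon_km = 0.2 * 111.32 * cos(51) ≈ 14.011
dist = sqrt(11.132^2 + 14.011^2) ≈ 17.9 km

17.9 km


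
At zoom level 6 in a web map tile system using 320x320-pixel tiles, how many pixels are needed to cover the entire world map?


tiles per axis = 2^6 = 64
total tiles = 64^2 = 4096
pixels per axis = 64 * 320 = 20480
total pixels = 20480^2 = 419430400

419430400 pixels


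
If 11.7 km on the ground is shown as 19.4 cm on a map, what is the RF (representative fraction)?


ground = 11.7 km = 1170000 cm; RF denominator = ground / map = 1170000 / 19.4 ≈ 60309; RF = 1:60309

1:60309


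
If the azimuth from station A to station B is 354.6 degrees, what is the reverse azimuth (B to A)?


back azimuth = (354.6 + 180) mod 360 = 174.6 degrees

174.6 degrees


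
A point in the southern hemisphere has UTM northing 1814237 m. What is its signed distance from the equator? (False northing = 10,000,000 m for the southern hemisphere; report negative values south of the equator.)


For southern: actual = 1814237 - 10000000 = -8185763 m

-8185763 m


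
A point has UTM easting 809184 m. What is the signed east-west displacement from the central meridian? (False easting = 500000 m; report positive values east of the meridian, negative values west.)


displacement = 809184 - 500000 = 309184 m

309184 m


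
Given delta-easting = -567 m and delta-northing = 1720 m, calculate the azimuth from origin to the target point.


az = atan2(-567, 1720) = -18.2 deg
adjusted to 0-360: 341.8 degrees

341.8 degrees


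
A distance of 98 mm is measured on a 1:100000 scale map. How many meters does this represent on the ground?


ground = 98 mm * 100000 / 1000 = 9800.0 m

9800.0 m


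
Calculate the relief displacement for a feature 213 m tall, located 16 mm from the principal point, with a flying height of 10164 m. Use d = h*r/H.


d = h * r / H = 213 * 16 / 10164 = 0.34 mm

0.34 mm
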